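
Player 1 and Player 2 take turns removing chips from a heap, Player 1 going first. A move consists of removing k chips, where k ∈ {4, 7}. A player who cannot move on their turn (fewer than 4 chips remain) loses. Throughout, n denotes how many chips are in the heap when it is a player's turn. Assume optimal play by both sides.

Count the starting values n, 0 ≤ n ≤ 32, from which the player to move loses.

Build the W/L table. Terminal = L. A non-terminal position is W if it has a move to some L; otherwise it is L.
n=0: no move → L
n=1: no move → L
n=2: no move → L
n=3: no move → L
n=4: →0(L), so W
n=5: →1(L), so W
n=6: →2(L), so W
n=7: →3(L), so W
n=8: →1(L), so W
n=9: →2(L), so W
n=10: →3(L), so W
n=11: →7(W), 4(W) — all W, so L
n=12: →8(W), 5(W) — all W, so L
n=13: →9(W), 6(W) — all W, so L
n=14: →10(W), 7(W) — all W, so L
n=15: →11(L), so W
n=16: →12(L), so W
n=17: →13(L), so W
n=18: →14(L), so W
n=19: →12(L), so W
n=20: →13(L), so W
n=21: →14(L), so W
n=22: →18(W), 15(W) — all W, so L
n=23: →19(W), 16(W) — all W, so L
n=24: →20(W), 17(W) — all W, so L
n=25: →21(W), 18(W) — all W, so L
n=26: →22(L), so W
n=27: →23(L), so W
n=28: →24(L), so W
n=29: →25(L), so W
n=30: →23(L), so W
n=31: →24(L), so W
n=32: →25(L), so W
L entries with 0 ≤ n ≤ 32: n = 0, 1, 2, 3, 11, 12, 13, 14, 22, 23, 24, 25; that makes 12.

12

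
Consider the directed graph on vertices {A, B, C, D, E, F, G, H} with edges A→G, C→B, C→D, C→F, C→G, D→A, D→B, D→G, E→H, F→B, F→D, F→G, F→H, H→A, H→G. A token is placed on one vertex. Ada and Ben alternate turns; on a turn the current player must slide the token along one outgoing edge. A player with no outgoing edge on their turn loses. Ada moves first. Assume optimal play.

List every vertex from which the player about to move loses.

Build the W/L table. Terminal = L. A non-terminal position is W if it has a move to some L; otherwise it is L.
Every edge goes from a vertex to one that appears earlier in the order G, B, A, H, D, F, C, E, so processing vertices in that order labels each vertex after all of its successors.
G: no outgoing edge → L
B: no outgoing edge → L
A: W (go to G, an L position)
H: W (go to G, an L position)
D: W (go to B, an L position)
F: W (go to B, an L position)
C: W (go to B, an L position)
E: L (sole option H(W) is W)
Reading off the rows marked L gives the requested list; there are 3 such vertices.

B, E, G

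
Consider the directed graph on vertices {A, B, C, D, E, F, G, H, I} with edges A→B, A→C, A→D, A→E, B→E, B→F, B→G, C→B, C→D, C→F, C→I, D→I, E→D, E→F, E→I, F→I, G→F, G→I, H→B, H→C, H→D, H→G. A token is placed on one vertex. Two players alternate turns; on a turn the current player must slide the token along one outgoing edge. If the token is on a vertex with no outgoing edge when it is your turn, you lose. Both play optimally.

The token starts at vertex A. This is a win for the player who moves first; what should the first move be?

Positions with no move are L. A position that does have a move is losing for the player to move precisely when every available move leads to a winning position for the opponent. Fill in the labels:
Every edge goes from a vertex to one that appears earlier in the order I, D, F, E, G, B, C, H, A, so processing vertices in that order labels each vertex after all of its successors.
I: no outgoing edge → L
D: can move to I, which is L ⇒ W
F: can move to I, which is L ⇒ W
E: can move to I, which is L ⇒ W
G: can move to I, which is L ⇒ W
B: moves to G(W), E(W), F(W); every one is W ⇒ L
C: can move to B, which is L ⇒ W
H: can move to B, which is L ⇒ W
A: can move to B, which is L ⇒ W
From A, the L positions reachable in one move are: B.

Move to B.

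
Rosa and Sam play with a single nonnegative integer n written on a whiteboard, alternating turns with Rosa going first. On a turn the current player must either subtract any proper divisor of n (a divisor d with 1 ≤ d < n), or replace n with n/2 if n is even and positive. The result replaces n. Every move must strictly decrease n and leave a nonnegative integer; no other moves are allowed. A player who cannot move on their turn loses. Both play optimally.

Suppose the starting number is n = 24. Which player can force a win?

Rosa wins.

Build the W/L table. Terminal = L. A non-terminal position is W if it has a move to some L; otherwise it is L.
n=0: no move → L
n=1: no move → L
n=2: can move to 1, which is L ⇒ W
n=3: the only move is to 2(W), a W ⇒ L
n=4: can move to 3, which is L ⇒ W
n=5: the only move is to 4(W), a W ⇒ L
n=6: can move to 3, which is L ⇒ W
n=7: the only move is to 6(W), a W ⇒ L
n=8: can move to 7, which is L ⇒ W
n=9: moves to 6(W), 8(W); every one is W ⇒ L
n=10: can move to 5, which is L ⇒ W
n=11: the only move is to 10(W), a W ⇒ L
n=12: can move to 9, which is L ⇒ W
n=13: the only move is to 12(W), a W ⇒ L
n=14: can move to 7, which is L ⇒ W
n=15: moves to 10(W), 12(W), 14(W); every one is W ⇒ L
n=16: can move to 15, which is L ⇒ W
n=17: the only move is to 16(W), a W ⇒ L
n=18: can move to 9, which is L ⇒ W
n=19: the only move is to 18(W), a W ⇒ L
n=20: can move to 15, which is L ⇒ W
n=21: moves to 14(W), 18(W), 20(W); every one is W ⇒ L
n=22: can move to 11, which is L ⇒ W
n=23: the only move is to 22(W), a W ⇒ L
n=24: can move to 21, which is L ⇒ W
The starting position 24 is W: Rosa should move to 21, handing over an L position.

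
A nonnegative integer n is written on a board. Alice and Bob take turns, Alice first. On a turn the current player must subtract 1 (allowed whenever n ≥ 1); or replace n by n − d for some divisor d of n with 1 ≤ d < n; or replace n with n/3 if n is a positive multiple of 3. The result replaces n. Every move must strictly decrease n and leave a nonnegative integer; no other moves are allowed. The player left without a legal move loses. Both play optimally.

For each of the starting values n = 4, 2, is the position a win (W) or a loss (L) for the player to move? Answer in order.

Build the W/L table. Terminal = L. A non-terminal position is W if it has a move to some L; otherwise it is L.
n=0: no move → L
n=1: can move to 0, which is L ⇒ W
n=2: the only move is to 1(W), a W ⇒ L
n=3: can move to 2, which is L ⇒ W
n=4: can move to 2, which is L ⇒ W

4: W, 2: L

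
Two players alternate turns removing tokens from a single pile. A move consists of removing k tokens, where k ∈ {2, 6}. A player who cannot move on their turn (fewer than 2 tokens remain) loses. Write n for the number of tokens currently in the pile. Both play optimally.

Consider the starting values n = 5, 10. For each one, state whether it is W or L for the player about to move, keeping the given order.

5: L, 10: W

Label each position W (a win for the player to move) or L (a loss). A position with no legal move is L; any other position is W exactly when some move reaches an L, and L when every move reaches a W.
n=0: no move → L
n=1: no move → L
n=2: W (go to 0, an L position)
n=3: W (go to 1, an L position)
n=4: L (sole option 2(W) is W)
n=5: L (sole option 3(W) is W)
n=6: W (go to 4, an L position)
n=7: W (go to 5, an L position)
n=8: L (options 6(W), 2(W) are all W)
n=9: L (options 7(W), 3(W) are all W)
n=10: W (go to 8, an L position)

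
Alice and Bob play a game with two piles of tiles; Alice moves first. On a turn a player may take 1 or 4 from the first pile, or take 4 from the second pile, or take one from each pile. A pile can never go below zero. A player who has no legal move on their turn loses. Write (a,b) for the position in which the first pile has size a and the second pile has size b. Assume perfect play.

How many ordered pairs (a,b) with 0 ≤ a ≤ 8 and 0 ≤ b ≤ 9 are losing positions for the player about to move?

37

Label each position W (a win for the player to move) or L (a loss). A position with no legal move is L; any other position is W exactly when some move reaches an L, and L when every move reaches a W.
Every move lowers a or b (never raises either), so fill the grid row by row in increasing a, and left to right within a row: each cell's successors are then already labelled.
      b=0  b=1  b=2  b=3  b=4  b=5  b=6  b=7  b=8  b=9
a=0:    L    L    L    L    W    W    W    W    L    L
a=1:    W    W    W    W    W    L    L    L    W    W
a=2:    L    L    L    L    W    W    W    W    W    L
a=3:    W    W    W    W    W    L    L    L    L    W
a=4:    W    W    W    W    L    W    W    W    W    W
a=5:    L    L    L    L    W    W    W    W    L    L
a=6:    W    W    W    W    W    L    L    L    W    W
a=7:    L    L    L    L    W    W    W    W    W    L
a=8:    W    W    W    W    W    L    L    L    L    W
Cells with no legal move (terminal, hence L): (0,0), (0,1), (0,2), (0,3).
The remaining L cells, each justified by listing all of its moves:
(0,8): L (sole option (0,4)(W) is W)
(0,9): L (sole option (0,5)(W) is W)
(1,5): L (options (0,5)(W), (1,1)(W), (0,4)(W) are all W)
(1,6): L (options (0,6)(W), (1,2)(W), (0,5)(W) are all W)
(1,7): L (options (0,7)(W), (1,3)(W), (0,6)(W) are all W)
(2,0): L (sole option (1,0)(W) is W)
(2,1): L (options (1,1)(W), (1,0)(W) are all W)
(2,2): L (options (1,2)(W), (1,1)(W) are all W)
(2,3): L (options (1,3)(W), (1,2)(W) are all W)
(2,9): L (options (1,9)(W), (2,5)(W), (1,8)(W) are all W)
(3,5): L (options (2,5)(W), (3,1)(W), (2,4)(W) are all W)
(3,6): L (options (2,6)(W), (3,2)(W), (2,5)(W) are all W)
(3,7): L (options (2,7)(W), (3,3)(W), (2,6)(W) are all W)
(3,8): L (options (2,8)(W), (3,4)(W), (2,7)(W) are all W)
(4,4): L (options (3,4)(W), (0,4)(W), (4,0)(W), (3,3)(W) are all W)
(5,0): L (options (4,0)(W), (1,0)(W) are all W)
(5,1): L (options (4,1)(W), (1,1)(W), (4,0)(W) are all W)
(5,2): L (options (4,2)(W), (1,2)(W), (4,1)(W) are all W)
(5,3): L (options (4,3)(W), (1,3)(W), (4,2)(W) are all W)
(5,8): L (options (4,8)(W), (1,8)(W), (5,4)(W), (4,7)(W) are all W)
(5,9): L (options (4,9)(W), (1,9)(W), (5,5)(W), (4,8)(W) are all W)
(6,5): L (options (5,5)(W), (2,5)(W), (6,1)(W), (5,4)(W) are all W)
(6,6): L (options (5,6)(W), (2,6)(W), (6,2)(W), (5,5)(W) are all W)
(6,7): L (options (5,7)(W), (2,7)(W), (6,3)(W), (5,6)(W) are all W)
(7,0): L (options (6,0)(W), (3,0)(W) are all W)
(7,1): L (options (6,1)(W), (3,1)(W), (6,0)(W) are all W)
(7,2): L (options (6,2)(W), (3,2)(W), (6,1)(W) are all W)
(7,3): L (options (6,3)(W), (3,3)(W), (6,2)(W) are all W)
(7,9): L (options (6,9)(W), (3,9)(W), (7,5)(W), (6,8)(W) are all W)
(8,5): L (options (7,5)(W), (4,5)(W), (8,1)(W), (7,4)(W) are all W)
(8,6): L (options (7,6)(W), (4,6)(W), (8,2)(W), (7,5)(W) are all W)
(8,7): L (options (7,7)(W), (4,7)(W), (8,3)(W), (7,6)(W) are all W)
(8,8): L (options (7,8)(W), (4,8)(W), (8,4)(W), (7,7)(W) are all W)
Every other cell has at least one move into one of the L cells above, so it is W.
L cells per row: a=0: 6, a=1: 3, a=2: 5, a=3: 4, a=4: 1, a=5: 6, a=6: 3, a=7: 5, a=8: 4; total 37.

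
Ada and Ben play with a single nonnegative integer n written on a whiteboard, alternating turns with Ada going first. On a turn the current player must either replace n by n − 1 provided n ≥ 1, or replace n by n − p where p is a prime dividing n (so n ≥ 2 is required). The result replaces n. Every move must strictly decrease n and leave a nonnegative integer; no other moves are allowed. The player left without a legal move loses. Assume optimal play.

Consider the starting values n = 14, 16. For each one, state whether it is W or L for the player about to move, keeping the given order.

14: W, 16: L

Compute win/loss labels from the base case upward. A position with no move is L. Any other position is W if it can reach an L in one move, else L.
n=0: no move → L
n=1: can move to 0, which is L ⇒ W
n=2: can move to 0, which is L ⇒ W
n=3: can move to 0, which is L ⇒ W
n=4: moves to 2(W), 3(W); every one is W ⇒ L
n=5: can move to 0, which is L ⇒ W
n=6: can move to 4, which is L ⇒ W
n=7: can move to 0, which is L ⇒ W
n=8: moves to 6(W), 7(W); every one is W ⇒ L
n=9: can move to 8, which is L ⇒ W
n=10: can move to 8, which is L ⇒ W
n=11: can move to 0, which is L ⇒ W
n=12: moves to 9(W), 10(W), 11(W); every one is W ⇒ L
n=13: can move to 0, which is L ⇒ W
n=14: can move to 12, which is L ⇒ W
n=15: can move to 12, which is L ⇒ W
n=16: moves to 14(W), 15(W); every one is W ⇒ L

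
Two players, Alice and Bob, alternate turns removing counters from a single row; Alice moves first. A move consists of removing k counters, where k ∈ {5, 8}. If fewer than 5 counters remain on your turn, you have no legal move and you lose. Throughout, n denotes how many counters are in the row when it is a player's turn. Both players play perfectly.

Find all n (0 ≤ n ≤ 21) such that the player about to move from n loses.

Classify positions by backward induction: terminal positions (no move available) are L. From any other position, the mover wins iff some move reaches an L.
n=0: no move → L
n=1: no move → L
n=2: no move → L
n=3: no move → L
n=4: no move → L
n=5: →0(L), so W
n=6: →1(L), so W
n=7: →2(L), so W
n=8: →3(L), so W
n=9: →4(L), so W
n=10: →2(L), so W
n=11: →3(L), so W
n=12: →4(L), so W
n=13: →8(W), 5(W) — all W, so L
n=14: →9(W), 6(W) — all W, so L
n=15: →10(W), 7(W) — all W, so L
n=16: →11(W), 8(W) — all W, so L
n=17: →12(W), 9(W) — all W, so L
n=18: →13(L), so W
n=19: →14(L), so W
n=20: →15(L), so W
n=21: →16(L), so W
The losing starting values of n are exactly the entries labelled L in this table (10 of them).

0, 1, 2, 3, 4, 13, 14, 15, 16, 17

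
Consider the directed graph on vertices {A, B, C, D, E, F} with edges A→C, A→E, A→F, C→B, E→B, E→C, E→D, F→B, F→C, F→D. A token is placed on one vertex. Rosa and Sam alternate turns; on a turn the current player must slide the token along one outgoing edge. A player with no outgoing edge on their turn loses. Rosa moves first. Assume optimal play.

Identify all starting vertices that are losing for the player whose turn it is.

A, B, D

Compute win/loss labels from the base case upward. A position with no move is L. Any other position is W if it can reach an L in one move, else L.
Every edge goes from a vertex to one that appears earlier in the order B, D, C, E, F, A, so processing vertices in that order labels each vertex after all of its successors.
B: no outgoing edge → L
D: no outgoing edge → L
C: can move to B, which is L ⇒ W
E: can move to D, which is L ⇒ W
F: can move to D, which is L ⇒ W
A: moves to F(W), E(W), C(W); every one is W ⇒ L
The losing starting vertices are exactly the entries labelled L in this table (3 of them).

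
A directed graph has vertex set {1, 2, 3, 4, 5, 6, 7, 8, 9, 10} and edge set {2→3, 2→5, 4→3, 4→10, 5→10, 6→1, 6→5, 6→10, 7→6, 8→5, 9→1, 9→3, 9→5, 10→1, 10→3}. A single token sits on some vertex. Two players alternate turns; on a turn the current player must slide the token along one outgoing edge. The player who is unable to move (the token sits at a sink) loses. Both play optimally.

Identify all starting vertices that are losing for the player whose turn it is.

Label each position W (a win for the player to move) or L (a loss). A position with no legal move is L; any other position is W exactly when some move reaches an L, and L when every move reaches a W.
Every edge goes from a vertex to one that appears earlier in the order 1, 3, 10, 4, 5, 2, 9, 8, 6, 7, so processing vertices in that order labels each vertex after all of its successors.
1: no outgoing edge → L
3: no outgoing edge → L
10: W (go to 3, an L position)
4: W (go to 3, an L position)
5: L (sole option 10(W) is W)
2: W (go to 5, an L position)
9: W (go to 5, an L position)
8: W (go to 5, an L position)
6: W (go to 5, an L position)
7: L (sole option 6(W) is W)
The losing starting vertices are exactly the entries labelled L in this table (4 of them).

1, 3, 5, 7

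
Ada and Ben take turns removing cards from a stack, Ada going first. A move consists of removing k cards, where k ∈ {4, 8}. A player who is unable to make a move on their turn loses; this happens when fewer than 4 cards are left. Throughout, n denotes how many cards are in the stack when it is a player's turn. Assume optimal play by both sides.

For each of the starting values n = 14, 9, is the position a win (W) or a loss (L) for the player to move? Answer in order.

14: L, 9: W

Compute win/loss labels from the base case upward. A position with no move is L. Any other position is W if it can reach an L in one move, else L.
n=0: no move → L
n=1: no move → L
n=2: no move → L
n=3: no move → L
n=4: can move to 0, which is L ⇒ W
n=5: can move to 1, which is L ⇒ W
n=6: can move to 2, which is L ⇒ W
n=7: can move to 3, which is L ⇒ W
n=8: can move to 0, which is L ⇒ W
n=9: can move to 1, which is L ⇒ W
n=10: can move to 2, which is L ⇒ W
n=11: can move to 3, which is L ⇒ W
n=12: moves to 8(W), 4(W); every one is W ⇒ L
n=13: moves to 9(W), 5(W); every one is W ⇒ L
n=14: moves to 10(W), 6(W); every one is W ⇒ L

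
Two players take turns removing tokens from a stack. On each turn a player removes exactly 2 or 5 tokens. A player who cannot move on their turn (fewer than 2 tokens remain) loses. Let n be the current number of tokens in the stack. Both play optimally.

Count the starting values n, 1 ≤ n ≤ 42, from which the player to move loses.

18

Compute win/loss labels from the base case upward. A position with no move is L. Any other position is W if it can reach an L in one move, else L.
n=0: no move → L
n=1: no move → L
n=2: W (go to 0, an L position)
n=3: W (go to 1, an L position)
n=4: L (sole option 2(W) is W)
n=5: W (go to 0, an L position)
n=6: W (go to 4, an L position)
n=7: L (options 5(W), 2(W) are all W)
n=8: L (options 6(W), 3(W) are all W)
n=9: W (go to 7, an L position)
n=10: W (go to 8, an L position)
n=11: L (options 9(W), 6(W) are all W)
n=12: W (go to 7, an L position)
n=13: W (go to 11, an L position)
n=14: L (options 12(W), 9(W) are all W)
n=15: L (options 13(W), 10(W) are all W)
n=16: W (go to 14, an L position)
n=17: W (go to 15, an L position)
n=18: L (options 16(W), 13(W) are all W)
n=19: W (go to 14, an L position)
n=20: W (go to 18, an L position)
n=21: L (options 19(W), 16(W) are all W)
n=22: L (options 20(W), 17(W) are all W)
n=23: W (go to 21, an L position)
n=24: W (go to 22, an L position)
n=25: L (options 23(W), 20(W) are all W)
n=26: W (go to 21, an L position)
n=27: W (go to 25, an L position)
n=28: L (options 26(W), 23(W) are all W)
n=29: L (options 27(W), 24(W) are all W)
n=30: W (go to 28, an L position)
n=31: W (go to 29, an L position)
n=32: L (options 30(W), 27(W) are all W)
n=33: W (go to 28, an L position)
n=34: W (go to 32, an L position)
n=35: L (options 33(W), 30(W) are all W)
n=36: L (options 34(W), 31(W) are all W)
n=37: W (go to 35, an L position)
n=38: W (go to 36, an L position)
n=39: L (options 37(W), 34(W) are all W)
n=40: W (go to 35, an L position)
n=41: W (go to 39, an L position)
n=42: L (options 40(W), 37(W) are all W)
L entries with 1 ≤ n ≤ 42 (n=0 is outside the asked range and is not counted): n = 1, 4, 7, 8, 11, 14, 15, 18, 21, 22, 25, 28, 29, 32, 35, 36, 39, 42; that makes 18.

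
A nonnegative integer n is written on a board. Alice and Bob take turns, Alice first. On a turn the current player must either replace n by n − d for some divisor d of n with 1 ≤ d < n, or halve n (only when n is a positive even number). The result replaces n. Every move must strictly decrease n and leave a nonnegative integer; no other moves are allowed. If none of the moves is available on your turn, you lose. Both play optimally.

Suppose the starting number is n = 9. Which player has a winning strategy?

Bob wins.

Build the W/L table. Terminal = L. A non-terminal position is W if it has a move to some L; otherwise it is L.
n=0: no move → L
n=1: no move → L
n=2: →1(L), so W
n=3: →2(W) only, which is W, so L
n=4: →3(L), so W
n=5: →4(W) only, which is W, so L
n=6: →3(L), so W
n=7: →6(W) only, which is W, so L
n=8: →7(L), so W
n=9: →6(W), 8(W) — all W, so L
The starting position 9 is L: whatever Alice does, the opponent receives a W position.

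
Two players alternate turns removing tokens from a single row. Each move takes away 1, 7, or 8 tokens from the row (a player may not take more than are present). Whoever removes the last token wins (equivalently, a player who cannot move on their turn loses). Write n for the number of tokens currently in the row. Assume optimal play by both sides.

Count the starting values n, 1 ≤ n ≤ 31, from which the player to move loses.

8

Classify positions by backward induction: terminal positions (no move available) are L. From any other position, the mover wins iff some move reaches an L.
n=0: no move → L
n=1: →0(L), so W
n=2: →1(W) only, which is W, so L
n=3: →2(L), so W
n=4: →3(W) only, which is W, so L
n=5: →4(L), so W
n=6: →5(W) only, which is W, so L
n=7: →6(L), so W
n=8: →0(L), so W
n=9: →2(L), so W
n=10: →2(L), so W
n=11: →4(L), so W
n=12: →4(L), so W
n=13: →6(L), so W
n=14: →6(L), so W
n=15: →14(W), 8(W), 7(W) — all W, so L
n=16: →15(L), so W
n=17: →16(W), 10(W), 9(W) — all W, so L
n=18: →17(L), so W
n=19: →18(W), 12(W), 11(W) — all W, so L
n=20: →19(L), so W
n=21: →20(W), 14(W), 13(W) — all W, so L
n=22: →21(L), so W
n=23: →15(L), so W
n=24: →17(L), so W
n=25: →17(L), so W
n=26: →19(L), so W
n=27: →19(L), so W
n=28: →21(L), so W
n=29: →21(L), so W
n=30: →29(W), 23(W), 22(W) — all W, so L
n=31: →30(L), so W
L entries with 1 ≤ n ≤ 31 (n=0 is outside the asked range and is not counted): n = 2, 4, 6, 15, 17, 19, 21, 30; that makes 8.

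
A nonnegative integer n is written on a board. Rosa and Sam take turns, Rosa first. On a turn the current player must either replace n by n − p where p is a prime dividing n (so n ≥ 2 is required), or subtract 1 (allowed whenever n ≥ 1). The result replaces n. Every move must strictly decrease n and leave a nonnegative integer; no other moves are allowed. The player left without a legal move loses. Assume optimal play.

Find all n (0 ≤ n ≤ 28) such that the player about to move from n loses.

0, 4, 8, 12, 16, 20, 24, 28

Classify positions by backward induction: terminal positions (no move available) are L. From any other position, the mover wins iff some move reaches an L.
n=0: no move → L
n=1: can move to 0, which is L ⇒ W
n=2: can move to 0, which is L ⇒ W
n=3: can move to 0, which is L ⇒ W
n=4: moves to 2(W), 3(W); every one is W ⇒ L
n=5: can move to 0, which is L ⇒ W
n=6: can move to 4, which is L ⇒ W
n=7: can move to 0, which is L ⇒ W
n=8: moves to 6(W), 7(W); every one is W ⇒ L
n=9: can move to 8, which is L ⇒ W
n=10: can move to 8, which is L ⇒ W
n=11: can move to 0, which is L ⇒ W
n=12: moves to 9(W), 10(W), 11(W); every one is W ⇒ L
n=13: can move to 0, which is L ⇒ W
n=14: can move to 12, which is L ⇒ W
n=15: can move to 12, which is L ⇒ W
n=16: moves to 14(W), 15(W); every one is W ⇒ L
n=17: can move to 0, which is L ⇒ W
n=18: can move to 16, which is L ⇒ W
n=19: can move to 0, which is L ⇒ W
n=20: moves to 15(W), 18(W), 19(W); every one is W ⇒ L
n=21: can move to 20, which is L ⇒ W
n=22: can move to 20, which is L ⇒ W
n=23: can move to 0, which is L ⇒ W
n=24: moves to 21(W), 22(W), 23(W); every one is W ⇒ L
n=25: can move to 20, which is L ⇒ W
n=26: can move to 24, which is L ⇒ W
n=27: can move to 24, which is L ⇒ W
n=28: moves to 21(W), 26(W), 27(W); every one is W ⇒ L
Reading off the rows marked L gives the requested list; there are 8 such values of n.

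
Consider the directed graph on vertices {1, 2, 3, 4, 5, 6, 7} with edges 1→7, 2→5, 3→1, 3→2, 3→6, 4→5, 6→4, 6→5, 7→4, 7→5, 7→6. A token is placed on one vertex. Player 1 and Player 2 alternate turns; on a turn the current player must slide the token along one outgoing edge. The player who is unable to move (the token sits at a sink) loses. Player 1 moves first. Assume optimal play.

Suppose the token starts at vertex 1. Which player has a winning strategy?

Player 2 wins.

Compute win/loss labels from the base case upward. A position with no move is L. Any other position is W if it can reach an L in one move, else L.
Every edge goes from a vertex to one that appears earlier in the order 5, 4, 6, 7, 1, 2, 3, so processing vertices in that order labels each vertex after all of its successors.
5: no outgoing edge → L
4: W (go to 5, an L position)
6: W (go to 5, an L position)
7: W (go to 5, an L position)
1: L (sole option 7(W) is W)
2: W (go to 5, an L position)
3: W (go to 1, an L position)
Every move from 1 reaches a W position, so the mover loses.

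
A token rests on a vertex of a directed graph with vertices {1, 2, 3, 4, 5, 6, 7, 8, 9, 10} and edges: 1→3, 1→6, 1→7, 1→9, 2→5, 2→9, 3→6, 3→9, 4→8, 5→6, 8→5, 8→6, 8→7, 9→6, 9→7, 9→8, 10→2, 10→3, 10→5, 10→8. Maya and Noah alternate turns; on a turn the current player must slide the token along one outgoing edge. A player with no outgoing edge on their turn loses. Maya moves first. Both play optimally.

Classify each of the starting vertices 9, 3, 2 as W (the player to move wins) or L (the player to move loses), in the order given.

9: W, 3: W, 2: L

Build the W/L table. Terminal = L. A non-terminal position is W if it has a move to some L; otherwise it is L.
Every edge goes from a vertex to one that appears earlier in the order 7, 6, 5, 8, 9, 3, 2, 1, 10, 4, so processing vertices in that order labels each vertex after all of its successors.
7: no outgoing edge → L
6: no outgoing edge → L
5: can move to 6, which is L ⇒ W
8: can move to 6, which is L ⇒ W
9: can move to 6, which is L ⇒ W
3: can move to 6, which is L ⇒ W
2: moves to 9(W), 5(W); every one is W ⇒ L
1: can move to 6, which is L ⇒ W
10: can move to 2, which is L ⇒ W
4: the only move is to 8(W), a W ⇒ L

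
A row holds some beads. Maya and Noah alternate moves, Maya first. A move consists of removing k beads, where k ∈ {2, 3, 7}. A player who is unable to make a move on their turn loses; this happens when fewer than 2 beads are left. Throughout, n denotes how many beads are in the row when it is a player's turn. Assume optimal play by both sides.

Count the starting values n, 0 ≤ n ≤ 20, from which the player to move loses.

Build the W/L table. Terminal = L. A non-terminal position is W if it has a move to some L; otherwise it is L.
n=0: no move → L
n=1: no move → L
n=2: →0(L), so W
n=3: →1(L), so W
n=4: →1(L), so W
n=5: →3(W), 2(W) — all W, so L
n=6: →4(W), 3(W) — all W, so L
n=7: →5(L), so W
n=8: →6(L), so W
n=9: →6(L), so W
n=10: →8(W), 7(W), 3(W) — all W, so L
n=11: →9(W), 8(W), 4(W) — all W, so L
n=12: →10(L), so W
n=13: →11(L), so W
n=14: →11(L), so W
n=15: →13(W), 12(W), 8(W) — all W, so L
n=16: →14(W), 13(W), 9(W) — all W, so L
n=17: →15(L), so W
n=18: →16(L), so W
n=19: →16(L), so W
n=20: →18(W), 17(W), 13(W) — all W, so L
L entries with 0 ≤ n ≤ 20: n = 0, 1, 5, 6, 10, 11, 15, 16, 20; that makes 9.

9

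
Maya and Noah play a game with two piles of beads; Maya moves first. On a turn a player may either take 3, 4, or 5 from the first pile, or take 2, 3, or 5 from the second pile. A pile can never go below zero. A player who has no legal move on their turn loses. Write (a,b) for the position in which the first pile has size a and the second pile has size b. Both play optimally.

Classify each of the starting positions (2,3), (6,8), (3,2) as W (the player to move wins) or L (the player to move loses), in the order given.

(2,3): W, (6,8): W, (3,2): L

Build the W/L table. Terminal = L. A non-terminal position is W if it has a move to some L; otherwise it is L.
No move ever increases a pile, so every position that can arise here has a ≤ 6 and b ≤ 8; it is enough to label the cells with 0 ≤ a ≤ 6 and 0 ≤ b ≤ 8.
Every move lowers a or b (never raises either), so fill the grid row by row in increasing a, and left to right within a row: each cell's successors are then already labelled.
      b=0  b=1  b=2  b=3  b=4  b=5  b=6  b=7  b=8
a=0:    L    L    W    W    W    W    W    L    L
a=1:    L    L    W    W    W    W    W    L    L
a=2:    L    L    W    W    W    W    W    L    L
a=3:    W    W    L    L    W    W    W    W    W
a=4:    W    W    L    L    W    W    W    W    W
a=5:    W    W    L    L    W    W    W    W    W
a=6:    W    W    W    W    L    L    W    W    W
Cells with no legal move (terminal, hence L): (0,0), (0,1), (1,0), (1,1), (2,0), (2,1).
The remaining L cells, each justified by listing all of its moves:
(0,7): only reaches (0,5)(W), (0,4)(W), (0,2)(W), all W → L
(0,8): only reaches (0,6)(W), (0,5)(W), (0,3)(W), all W → L
(1,7): only reaches (1,5)(W), (1,4)(W), (1,2)(W), all W → L
(1,8): only reaches (1,6)(W), (1,5)(W), (1,3)(W), all W → L
(2,7): only reaches (2,5)(W), (2,4)(W), (2,2)(W), all W → L
(2,8): only reaches (2,6)(W), (2,5)(W), (2,3)(W), all W → L
(3,2): only reaches (0,2)(W), (3,0)(W), all W → L
(3,3): only reaches (0,3)(W), (3,1)(W), (3,0)(W), all W → L
(4,2): only reaches (1,2)(W), (0,2)(W), (4,0)(W), all W → L
(4,3): only reaches (1,3)(W), (0,3)(W), (4,1)(W), (4,0)(W), all W → L
(5,2): only reaches (2,2)(W), (1,2)(W), (0,2)(W), (5,0)(W), all W → L
(5,3): only reaches (2,3)(W), (1,3)(W), (0,3)(W), (5,1)(W), (5,0)(W), all W → L
(6,4): only reaches (3,4)(W), (2,4)(W), (1,4)(W), (6,2)(W), (6,1)(W), all W → L
(6,5): only reaches (3,5)(W), (2,5)(W), (1,5)(W), (6,3)(W), (6,2)(W), (6,0)(W), all W → L
Every other cell has at least one move into one of the L cells above, so it is W.
(2,3): the move to (2,1) reaches an L cell, so W
(6,8): the move to (2,8) reaches an L cell, so W
(3,2): one of the L cells justified above, so L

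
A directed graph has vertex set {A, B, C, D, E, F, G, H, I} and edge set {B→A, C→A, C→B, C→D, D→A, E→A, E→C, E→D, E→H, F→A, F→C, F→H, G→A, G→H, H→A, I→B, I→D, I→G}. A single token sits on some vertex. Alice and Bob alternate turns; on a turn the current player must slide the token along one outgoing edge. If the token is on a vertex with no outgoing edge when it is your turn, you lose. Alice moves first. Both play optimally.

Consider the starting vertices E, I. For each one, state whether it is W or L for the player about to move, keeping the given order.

Build the W/L table. Terminal = L. A non-terminal position is W if it has a move to some L; otherwise it is L.
Every edge goes from a vertex to one that appears earlier in the order A, H, D, B, G, C, I, F, E, so processing vertices in that order labels each vertex after all of its successors.
A: no outgoing edge → L
H: can move to A, which is L ⇒ W
D: can move to A, which is L ⇒ W
B: can move to A, which is L ⇒ W
G: can move to A, which is L ⇒ W
C: can move to A, which is L ⇒ W
I: moves to G(W), B(W), D(W); every one is W ⇒ L
F: can move to A, which is L ⇒ W
E: can move to A, which is L ⇒ W

E: W, I: L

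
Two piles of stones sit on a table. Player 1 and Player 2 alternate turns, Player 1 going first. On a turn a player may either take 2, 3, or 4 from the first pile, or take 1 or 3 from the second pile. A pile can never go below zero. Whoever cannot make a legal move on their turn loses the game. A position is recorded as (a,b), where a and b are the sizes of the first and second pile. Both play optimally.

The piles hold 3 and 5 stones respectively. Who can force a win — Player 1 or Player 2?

Positions with no move are L. A position that does have a move is losing for the player to move precisely when every available move leads to a winning position for the opponent. Fill in the labels:
No move ever increases a pile, so every position that can arise here has a ≤ 3 and b ≤ 5; it is enough to label the cells with 0 ≤ a ≤ 3 and 0 ≤ b ≤ 5.
Every move lowers a or b (never raises either), so fill the grid row by row in increasing a, and left to right within a row: each cell's successors are then already labelled.
      b=0  b=1  b=2  b=3  b=4  b=5
a=0:    L    W    L    W    L    W
a=1:    L    W    L    W    L    W
a=2:    W    L    W    L    W    L
a=3:    W    L    W    L    W    L
Cells with no legal move (terminal, hence L): (0,0), (1,0).
The remaining L cells, each justified by listing all of its moves:
(0,2): the only move is to (0,1)(W), a W ⇒ L
(0,4): moves to (0,3)(W), (0,1)(W); every one is W ⇒ L
(1,2): the only move is to (1,1)(W), a W ⇒ L
(1,4): moves to (1,3)(W), (1,1)(W); every one is W ⇒ L
(2,1): moves to (0,1)(W), (2,0)(W); every one is W ⇒ L
(2,3): moves to (0,3)(W), (2,2)(W), (2,0)(W); every one is W ⇒ L
(2,5): moves to (0,5)(W), (2,4)(W), (2,2)(W); every one is W ⇒ L
(3,1): moves to (1,1)(W), (0,1)(W), (3,0)(W); every one is W ⇒ L
(3,3): moves to (1,3)(W), (0,3)(W), (3,2)(W), (3,0)(W); every one is W ⇒ L
(3,5): moves to (1,5)(W), (0,5)(W), (3,4)(W), (3,2)(W); every one is W ⇒ L
Every other cell has at least one move into one of the L cells above, so it is W.
The starting position (3,5) is L: whatever Player 1 does, the opponent receives a W position.

Player 2 wins.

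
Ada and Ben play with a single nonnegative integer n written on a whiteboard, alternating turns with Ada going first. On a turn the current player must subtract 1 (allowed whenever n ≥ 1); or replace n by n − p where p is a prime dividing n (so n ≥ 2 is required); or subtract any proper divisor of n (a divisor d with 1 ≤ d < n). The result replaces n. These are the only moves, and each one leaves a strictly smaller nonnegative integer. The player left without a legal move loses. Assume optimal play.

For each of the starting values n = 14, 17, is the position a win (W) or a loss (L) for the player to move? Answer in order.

14: L, 17: W

Work bottom-up. With no move the player to move loses. Otherwise the position is W if at least one move leads to an L position for the opponent, and L if every move leads to a W.
n=0: no move → L
n=1: →0(L), so W
n=2: →0(L), so W
n=3: →0(L), so W
n=4: →2(W), 3(W) — all W, so L
n=5: →0(L), so W
n=6: →4(L), so W
n=7: →0(L), so W
n=8: →4(L), so W
n=9: →6(W), 8(W) — all W, so L
n=10: →9(L), so W
n=11: →0(L), so W
n=12: →9(L), so W
n=13: →0(L), so W
n=14: →7(W), 12(W), 13(W) — all W, so L
n=15: →14(L), so W
n=16: →14(L), so W
n=17: →0(L), so W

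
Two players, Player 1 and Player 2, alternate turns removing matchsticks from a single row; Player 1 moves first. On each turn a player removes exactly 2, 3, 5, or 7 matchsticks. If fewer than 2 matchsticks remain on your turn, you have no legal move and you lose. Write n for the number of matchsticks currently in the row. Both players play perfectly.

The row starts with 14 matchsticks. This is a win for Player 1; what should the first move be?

Build the W/L table. Terminal = L. A non-terminal position is W if it has a move to some L; otherwise it is L.
n=0: no move → L
n=1: no move → L
n=2: W (go to 0, an L position)
n=3: W (go to 1, an L position)
n=4: W (go to 1, an L position)
n=5: W (go to 0, an L position)
n=6: W (go to 1, an L position)
n=7: W (go to 0, an L position)
n=8: W (go to 1, an L position)
n=9: L (options 7(W), 6(W), 4(W), 2(W) are all W)
n=10: L (options 8(W), 7(W), 5(W), 3(W) are all W)
n=11: W (go to 9, an L position)
n=12: W (go to 10, an L position)
n=13: W (go to 10, an L position)
n=14: W (go to 9, an L position)
From 14, the L positions reachable in one move are: 9.

Remove 5, leaving 9.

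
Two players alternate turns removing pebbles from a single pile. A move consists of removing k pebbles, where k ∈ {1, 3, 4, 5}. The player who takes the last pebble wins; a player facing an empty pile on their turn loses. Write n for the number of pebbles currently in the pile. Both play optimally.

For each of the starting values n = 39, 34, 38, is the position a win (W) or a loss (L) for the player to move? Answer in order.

Build the W/L table. Terminal = L. A non-terminal position is W if it has a move to some L; otherwise it is L.
n=0: no move → L
n=1: W (go to 0, an L position)
n=2: L (sole option 1(W) is W)
n=3: W (go to 2, an L position)
n=4: W (go to 0, an L position)
n=5: W (go to 2, an L position)
n=6: W (go to 2, an L position)
n=7: W (go to 2, an L position)
n=8: L (options 7(W), 5(W), 4(W), 3(W) are all W)
n=9: W (go to 8, an L position)
n=10: L (options 9(W), 7(W), 6(W), 5(W) are all W)
n=11: W (go to 10, an L position)
n=12: W (go to 8, an L position)
n=13: W (go to 10, an L position)
n=14: W (go to 10, an L position)
n=15: W (go to 10, an L position)
n=16: L (options 15(W), 13(W), 12(W), 11(W) are all W)
n=17: W (go to 16, an L position)
n=18: L (options 17(W), 15(W), 14(W), 13(W) are all W)
n=19: W (go to 18, an L position)
n=20: W (go to 16, an L position)
n=21: W (go to 18, an L position)
n=22: W (go to 18, an L position)
n=23: W (go to 18, an L position)
n=24: L (options 23(W), 21(W), 20(W), 19(W) are all W)
n=25: W (go to 24, an L position)
n=26: L (options 25(W), 23(W), 22(W), 21(W) are all W)
n=27: W (go to 26, an L position)
n=28: W (go to 24, an L position)
n=29: W (go to 26, an L position)
n=30: W (go to 26, an L position)
n=31: W (go to 26, an L position)
n=32: L (options 31(W), 29(W), 28(W), 27(W) are all W)
n=33: W (go to 32, an L position)
n=34: L (options 33(W), 31(W), 30(W), 29(W) are all W)
n=35: W (go to 34, an L position)
n=36: W (go to 32, an L position)
n=37: W (go to 34, an L position)
n=38: W (go to 34, an L position)
n=39: W (go to 34, an L position)

39: W, 34: L, 38: W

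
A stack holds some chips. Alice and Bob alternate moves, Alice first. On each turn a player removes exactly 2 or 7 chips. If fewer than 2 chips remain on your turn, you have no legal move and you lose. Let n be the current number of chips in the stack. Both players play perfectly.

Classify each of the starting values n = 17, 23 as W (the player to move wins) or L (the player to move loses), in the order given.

17: W, 23: L

Build the W/L table. Terminal = L. A non-terminal position is W if it has a move to some L; otherwise it is L.
n=0: no move → L
n=1: no move → L
n=2: can move to 0, which is L ⇒ W
n=3: can move to 1, which is L ⇒ W
n=4: the only move is to 2(W), a W ⇒ L
n=5: the only move is to 3(W), a W ⇒ L
n=6: can move to 4, which is L ⇒ W
n=7: can move to 5, which is L ⇒ W
n=8: can move to 1, which is L ⇒ W
n=9: moves to 7(W), 2(W); every one is W ⇒ L
n=10: moves to 8(W), 3(W); every one is W ⇒ L
n=11: can move to 9, which is L ⇒ W
n=12: can move to 10, which is L ⇒ W
n=13: moves to 11(W), 6(W); every one is W ⇒ L
n=14: moves to 12(W), 7(W); every one is W ⇒ L
n=15: can move to 13, which is L ⇒ W
n=16: can move to 14, which is L ⇒ W
n=17: can move to 10, which is L ⇒ W
n=18: moves to 16(W), 11(W); every one is W ⇒ L
n=19: moves to 17(W), 12(W); every one is W ⇒ L
n=20: can move to 18, which is L ⇒ W
n=21: can move to 19, which is L ⇒ W
n=22: moves to 20(W), 15(W); every one is W ⇒ L
n=23: moves to 21(W), 16(W); every one is W ⇒ L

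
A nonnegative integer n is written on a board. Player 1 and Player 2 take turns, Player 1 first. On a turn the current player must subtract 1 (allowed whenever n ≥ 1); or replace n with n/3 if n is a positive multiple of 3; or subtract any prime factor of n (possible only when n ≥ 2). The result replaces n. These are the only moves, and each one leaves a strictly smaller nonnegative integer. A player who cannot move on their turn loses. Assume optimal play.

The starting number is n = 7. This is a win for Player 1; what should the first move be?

Use the standard recursion: the mover loses at a terminal position; elsewhere, the mover wins exactly when some move hands the opponent an L position.
n=0: no move → L
n=1: W (go to 0, an L position)
n=2: W (go to 0, an L position)
n=3: W (go to 0, an L position)
n=4: L (options 2(W), 3(W) are all W)
n=5: W (go to 0, an L position)
n=6: W (go to 4, an L position)
n=7: W (go to 0, an L position)
From 7, the L positions reachable in one move are: 0.

Move to 0.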